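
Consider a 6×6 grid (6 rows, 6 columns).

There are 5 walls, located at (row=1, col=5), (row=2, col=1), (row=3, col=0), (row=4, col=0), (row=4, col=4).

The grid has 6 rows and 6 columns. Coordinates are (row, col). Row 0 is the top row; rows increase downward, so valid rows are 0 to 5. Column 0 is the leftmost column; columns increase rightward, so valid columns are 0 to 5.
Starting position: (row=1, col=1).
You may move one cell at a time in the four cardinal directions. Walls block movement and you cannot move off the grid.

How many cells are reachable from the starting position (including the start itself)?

Answer: Reachable cells: 31

Derivation:
BFS flood-fill from (row=1, col=1):
  Distance 0: (row=1, col=1)
  Distance 1: (row=0, col=1), (row=1, col=0), (row=1, col=2)
  Distance 2: (row=0, col=0), (row=0, col=2), (row=1, col=3), (row=2, col=0), (row=2, col=2)
  Distance 3: (row=0, col=3), (row=1, col=4), (row=2, col=3), (row=3, col=2)
  Distance 4: (row=0, col=4), (row=2, col=4), (row=3, col=1), (row=3, col=3), (row=4, col=2)
  Distance 5: (row=0, col=5), (row=2, col=5), (row=3, col=4), (row=4, col=1), (row=4, col=3), (row=5, col=2)
  Distance 6: (row=3, col=5), (row=5, col=1), (row=5, col=3)
  Distance 7: (row=4, col=5), (row=5, col=0), (row=5, col=4)
  Distance 8: (row=5, col=5)
Total reachable: 31 (grid has 31 open cells total)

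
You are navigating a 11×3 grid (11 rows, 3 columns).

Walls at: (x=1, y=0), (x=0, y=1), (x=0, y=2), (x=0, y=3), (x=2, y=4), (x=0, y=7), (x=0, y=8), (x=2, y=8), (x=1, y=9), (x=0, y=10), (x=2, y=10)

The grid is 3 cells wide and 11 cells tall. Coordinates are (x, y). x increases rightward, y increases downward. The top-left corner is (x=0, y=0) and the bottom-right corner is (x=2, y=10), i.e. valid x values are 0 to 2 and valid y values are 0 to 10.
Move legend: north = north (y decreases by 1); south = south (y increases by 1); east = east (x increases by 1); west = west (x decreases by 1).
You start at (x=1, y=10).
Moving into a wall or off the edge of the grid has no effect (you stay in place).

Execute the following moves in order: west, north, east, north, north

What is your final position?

Answer: Final position: (x=1, y=10)

Derivation:
Start: (x=1, y=10)
  west (west): blocked, stay at (x=1, y=10)
  north (north): blocked, stay at (x=1, y=10)
  east (east): blocked, stay at (x=1, y=10)
  north (north): blocked, stay at (x=1, y=10)
  north (north): blocked, stay at (x=1, y=10)
Final: (x=1, y=10)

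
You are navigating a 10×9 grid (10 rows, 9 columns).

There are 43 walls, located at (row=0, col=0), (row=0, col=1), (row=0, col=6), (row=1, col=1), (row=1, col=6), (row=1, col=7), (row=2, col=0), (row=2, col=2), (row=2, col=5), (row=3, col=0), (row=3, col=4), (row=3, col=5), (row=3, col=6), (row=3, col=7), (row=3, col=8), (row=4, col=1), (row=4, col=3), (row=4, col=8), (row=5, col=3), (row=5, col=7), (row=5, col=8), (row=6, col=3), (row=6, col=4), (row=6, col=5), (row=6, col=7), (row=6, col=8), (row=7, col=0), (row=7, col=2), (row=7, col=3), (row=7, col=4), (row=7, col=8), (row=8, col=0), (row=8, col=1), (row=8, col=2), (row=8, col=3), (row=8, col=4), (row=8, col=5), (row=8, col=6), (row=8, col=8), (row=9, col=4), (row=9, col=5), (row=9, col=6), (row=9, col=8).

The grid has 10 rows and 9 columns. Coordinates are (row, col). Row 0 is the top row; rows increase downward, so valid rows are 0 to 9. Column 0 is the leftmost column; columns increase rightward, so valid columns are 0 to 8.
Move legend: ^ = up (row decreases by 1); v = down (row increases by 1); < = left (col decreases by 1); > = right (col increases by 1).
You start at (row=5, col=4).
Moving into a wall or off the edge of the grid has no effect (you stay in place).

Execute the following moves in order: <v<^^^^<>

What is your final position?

Answer: Final position: (row=4, col=5)

Derivation:
Start: (row=5, col=4)
  < (left): blocked, stay at (row=5, col=4)
  v (down): blocked, stay at (row=5, col=4)
  < (left): blocked, stay at (row=5, col=4)
  ^ (up): (row=5, col=4) -> (row=4, col=4)
  [×3]^ (up): blocked, stay at (row=4, col=4)
  < (left): blocked, stay at (row=4, col=4)
  > (right): (row=4, col=4) -> (row=4, col=5)
Final: (row=4, col=5)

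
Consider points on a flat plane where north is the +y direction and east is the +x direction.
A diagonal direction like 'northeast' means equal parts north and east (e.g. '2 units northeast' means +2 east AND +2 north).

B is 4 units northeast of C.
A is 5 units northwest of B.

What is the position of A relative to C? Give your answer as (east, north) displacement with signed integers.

Place C at the origin (east=0, north=0).
  B is 4 units northeast of C: delta (east=+4, north=+4); B at (east=4, north=4).
  A is 5 units northwest of B: delta (east=-5, north=+5); A at (east=-1, north=9).
Therefore A relative to C: (east=-1, north=9).

Answer: A is at (east=-1, north=9) relative to C.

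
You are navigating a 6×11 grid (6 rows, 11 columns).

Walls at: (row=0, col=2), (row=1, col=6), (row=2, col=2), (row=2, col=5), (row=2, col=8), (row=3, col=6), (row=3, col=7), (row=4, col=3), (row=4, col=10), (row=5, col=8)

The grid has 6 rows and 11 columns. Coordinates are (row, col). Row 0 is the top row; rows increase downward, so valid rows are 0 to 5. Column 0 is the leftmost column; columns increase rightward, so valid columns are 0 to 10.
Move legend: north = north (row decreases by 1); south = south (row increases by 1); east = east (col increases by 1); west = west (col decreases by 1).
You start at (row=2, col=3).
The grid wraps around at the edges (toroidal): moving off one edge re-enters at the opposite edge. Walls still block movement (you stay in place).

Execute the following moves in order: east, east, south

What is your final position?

Start: (row=2, col=3)
  east (east): (row=2, col=3) -> (row=2, col=4)
  east (east): blocked, stay at (row=2, col=4)
  south (south): (row=2, col=4) -> (row=3, col=4)
Final: (row=3, col=4)

Answer: Final position: (row=3, col=4)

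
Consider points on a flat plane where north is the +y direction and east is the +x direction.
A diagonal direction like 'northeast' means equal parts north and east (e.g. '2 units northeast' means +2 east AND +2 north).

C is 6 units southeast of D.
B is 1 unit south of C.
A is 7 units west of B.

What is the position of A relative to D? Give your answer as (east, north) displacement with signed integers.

Answer: A is at (east=-1, north=-7) relative to D.

Derivation:
Place D at the origin (east=0, north=0).
  C is 6 units southeast of D: delta (east=+6, north=-6); C at (east=6, north=-6).
  B is 1 unit south of C: delta (east=+0, north=-1); B at (east=6, north=-7).
  A is 7 units west of B: delta (east=-7, north=+0); A at (east=-1, north=-7).
Therefore A relative to D: (east=-1, north=-7).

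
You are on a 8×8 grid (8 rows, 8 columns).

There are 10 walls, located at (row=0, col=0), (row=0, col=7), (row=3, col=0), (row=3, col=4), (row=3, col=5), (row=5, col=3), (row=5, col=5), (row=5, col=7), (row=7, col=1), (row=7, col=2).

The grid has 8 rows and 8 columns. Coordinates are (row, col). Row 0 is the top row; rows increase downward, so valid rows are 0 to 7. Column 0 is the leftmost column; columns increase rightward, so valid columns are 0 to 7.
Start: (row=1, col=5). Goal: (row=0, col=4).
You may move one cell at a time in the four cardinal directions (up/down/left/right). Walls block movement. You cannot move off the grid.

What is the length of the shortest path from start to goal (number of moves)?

Answer: Shortest path length: 2

Derivation:
BFS from (row=1, col=5) until reaching (row=0, col=4):
  Distance 0: (row=1, col=5)
  Distance 1: (row=0, col=5), (row=1, col=4), (row=1, col=6), (row=2, col=5)
  Distance 2: (row=0, col=4), (row=0, col=6), (row=1, col=3), (row=1, col=7), (row=2, col=4), (row=2, col=6)  <- goal reached here
One shortest path (2 moves): (row=1, col=5) -> (row=1, col=4) -> (row=0, col=4)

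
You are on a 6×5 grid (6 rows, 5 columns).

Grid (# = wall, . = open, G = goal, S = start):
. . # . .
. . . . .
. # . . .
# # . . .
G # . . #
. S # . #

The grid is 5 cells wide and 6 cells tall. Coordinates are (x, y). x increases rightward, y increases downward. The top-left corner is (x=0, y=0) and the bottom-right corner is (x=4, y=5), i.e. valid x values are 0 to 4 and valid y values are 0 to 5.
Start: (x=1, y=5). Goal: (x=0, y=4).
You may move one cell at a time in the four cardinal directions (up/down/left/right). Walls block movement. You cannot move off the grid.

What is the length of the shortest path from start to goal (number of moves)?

Answer: Shortest path length: 2

Derivation:
BFS from (x=1, y=5) until reaching (x=0, y=4):
  Distance 0: (x=1, y=5)
  Distance 1: (x=0, y=5)
  Distance 2: (x=0, y=4)  <- goal reached here
One shortest path (2 moves): (x=1, y=5) -> (x=0, y=5) -> (x=0, y=4)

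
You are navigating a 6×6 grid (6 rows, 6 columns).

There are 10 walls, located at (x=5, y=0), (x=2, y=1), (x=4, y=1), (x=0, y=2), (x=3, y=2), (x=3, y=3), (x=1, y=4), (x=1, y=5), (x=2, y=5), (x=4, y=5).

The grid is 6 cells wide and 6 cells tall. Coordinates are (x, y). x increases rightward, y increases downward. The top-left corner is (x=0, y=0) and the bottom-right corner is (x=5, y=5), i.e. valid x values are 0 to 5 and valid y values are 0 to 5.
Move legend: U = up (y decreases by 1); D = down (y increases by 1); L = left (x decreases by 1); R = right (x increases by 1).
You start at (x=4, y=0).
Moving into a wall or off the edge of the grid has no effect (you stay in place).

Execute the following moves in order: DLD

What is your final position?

Answer: Final position: (x=3, y=1)

Derivation:
Start: (x=4, y=0)
  D (down): blocked, stay at (x=4, y=0)
  L (left): (x=4, y=0) -> (x=3, y=0)
  D (down): (x=3, y=0) -> (x=3, y=1)
Final: (x=3, y=1)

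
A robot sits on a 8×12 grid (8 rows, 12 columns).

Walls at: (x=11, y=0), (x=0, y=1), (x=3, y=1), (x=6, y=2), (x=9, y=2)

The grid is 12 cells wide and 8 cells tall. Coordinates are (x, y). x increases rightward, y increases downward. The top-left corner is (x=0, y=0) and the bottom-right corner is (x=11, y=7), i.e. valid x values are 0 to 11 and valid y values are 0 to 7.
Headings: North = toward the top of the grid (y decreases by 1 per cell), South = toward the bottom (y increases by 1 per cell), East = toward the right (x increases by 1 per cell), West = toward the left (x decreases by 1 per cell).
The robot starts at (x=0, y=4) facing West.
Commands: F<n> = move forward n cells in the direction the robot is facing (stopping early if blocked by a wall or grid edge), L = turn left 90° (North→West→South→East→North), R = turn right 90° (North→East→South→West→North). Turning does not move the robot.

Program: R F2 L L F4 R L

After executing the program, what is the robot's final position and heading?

Answer: Final position: (x=0, y=6), facing South

Derivation:
Start: (x=0, y=4), facing West
  R: turn right, now facing North
  F2: move forward 2, now at (x=0, y=2)
  L: turn left, now facing West
  L: turn left, now facing South
  F4: move forward 4, now at (x=0, y=6)
  R: turn right, now facing West
  L: turn left, now facing South
Final: (x=0, y=6), facing South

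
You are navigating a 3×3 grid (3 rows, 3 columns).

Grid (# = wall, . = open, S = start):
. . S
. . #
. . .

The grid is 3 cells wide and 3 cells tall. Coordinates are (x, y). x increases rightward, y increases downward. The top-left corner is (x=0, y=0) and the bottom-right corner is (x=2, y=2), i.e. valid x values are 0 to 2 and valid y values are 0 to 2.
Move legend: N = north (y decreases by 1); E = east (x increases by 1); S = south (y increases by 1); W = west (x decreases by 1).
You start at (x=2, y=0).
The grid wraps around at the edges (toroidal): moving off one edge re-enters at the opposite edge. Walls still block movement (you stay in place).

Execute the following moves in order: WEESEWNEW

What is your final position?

Start: (x=2, y=0)
  W (west): (x=2, y=0) -> (x=1, y=0)
  E (east): (x=1, y=0) -> (x=2, y=0)
  E (east): (x=2, y=0) -> (x=0, y=0)
  S (south): (x=0, y=0) -> (x=0, y=1)
  E (east): (x=0, y=1) -> (x=1, y=1)
  W (west): (x=1, y=1) -> (x=0, y=1)
  N (north): (x=0, y=1) -> (x=0, y=0)
  E (east): (x=0, y=0) -> (x=1, y=0)
  W (west): (x=1, y=0) -> (x=0, y=0)
Final: (x=0, y=0)

Answer: Final position: (x=0, y=0)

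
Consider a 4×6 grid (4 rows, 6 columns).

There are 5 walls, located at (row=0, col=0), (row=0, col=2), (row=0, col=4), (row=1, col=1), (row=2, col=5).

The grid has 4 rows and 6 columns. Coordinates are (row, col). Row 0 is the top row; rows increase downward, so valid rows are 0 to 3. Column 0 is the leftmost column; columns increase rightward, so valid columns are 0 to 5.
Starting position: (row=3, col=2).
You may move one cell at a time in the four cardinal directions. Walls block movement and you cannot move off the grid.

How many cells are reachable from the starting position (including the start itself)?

BFS flood-fill from (row=3, col=2):
  Distance 0: (row=3, col=2)
  Distance 1: (row=2, col=2), (row=3, col=1), (row=3, col=3)
  Distance 2: (row=1, col=2), (row=2, col=1), (row=2, col=3), (row=3, col=0), (row=3, col=4)
  Distance 3: (row=1, col=3), (row=2, col=0), (row=2, col=4), (row=3, col=5)
  Distance 4: (row=0, col=3), (row=1, col=0), (row=1, col=4)
  Distance 5: (row=1, col=5)
  Distance 6: (row=0, col=5)
Total reachable: 18 (grid has 19 open cells total)

Answer: Reachable cells: 18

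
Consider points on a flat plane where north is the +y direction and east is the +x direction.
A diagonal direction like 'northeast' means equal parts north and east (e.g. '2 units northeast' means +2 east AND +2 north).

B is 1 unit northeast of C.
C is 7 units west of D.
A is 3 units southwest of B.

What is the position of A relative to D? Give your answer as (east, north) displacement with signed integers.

Answer: A is at (east=-9, north=-2) relative to D.

Derivation:
Place D at the origin (east=0, north=0).
  C is 7 units west of D: delta (east=-7, north=+0); C at (east=-7, north=0).
  B is 1 unit northeast of C: delta (east=+1, north=+1); B at (east=-6, north=1).
  A is 3 units southwest of B: delta (east=-3, north=-3); A at (east=-9, north=-2).
Therefore A relative to D: (east=-9, north=-2).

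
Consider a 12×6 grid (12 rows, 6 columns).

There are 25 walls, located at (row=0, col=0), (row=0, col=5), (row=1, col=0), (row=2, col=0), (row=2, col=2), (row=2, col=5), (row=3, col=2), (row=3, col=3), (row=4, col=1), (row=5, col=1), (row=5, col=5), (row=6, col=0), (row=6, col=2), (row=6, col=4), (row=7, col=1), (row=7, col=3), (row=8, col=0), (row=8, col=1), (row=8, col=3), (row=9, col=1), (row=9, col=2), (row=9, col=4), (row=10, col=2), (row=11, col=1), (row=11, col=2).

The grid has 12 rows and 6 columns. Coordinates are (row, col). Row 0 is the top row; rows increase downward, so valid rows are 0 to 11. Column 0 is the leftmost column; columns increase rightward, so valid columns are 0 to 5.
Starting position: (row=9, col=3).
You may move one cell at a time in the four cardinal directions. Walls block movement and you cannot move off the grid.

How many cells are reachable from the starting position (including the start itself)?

BFS flood-fill from (row=9, col=3):
  Distance 0: (row=9, col=3)
  Distance 1: (row=10, col=3)
  Distance 2: (row=10, col=4), (row=11, col=3)
  Distance 3: (row=10, col=5), (row=11, col=4)
  Distance 4: (row=9, col=5), (row=11, col=5)
  Distance 5: (row=8, col=5)
  Distance 6: (row=7, col=5), (row=8, col=4)
  Distance 7: (row=6, col=5), (row=7, col=4)
Total reachable: 13 (grid has 47 open cells total)

Answer: Reachable cells: 13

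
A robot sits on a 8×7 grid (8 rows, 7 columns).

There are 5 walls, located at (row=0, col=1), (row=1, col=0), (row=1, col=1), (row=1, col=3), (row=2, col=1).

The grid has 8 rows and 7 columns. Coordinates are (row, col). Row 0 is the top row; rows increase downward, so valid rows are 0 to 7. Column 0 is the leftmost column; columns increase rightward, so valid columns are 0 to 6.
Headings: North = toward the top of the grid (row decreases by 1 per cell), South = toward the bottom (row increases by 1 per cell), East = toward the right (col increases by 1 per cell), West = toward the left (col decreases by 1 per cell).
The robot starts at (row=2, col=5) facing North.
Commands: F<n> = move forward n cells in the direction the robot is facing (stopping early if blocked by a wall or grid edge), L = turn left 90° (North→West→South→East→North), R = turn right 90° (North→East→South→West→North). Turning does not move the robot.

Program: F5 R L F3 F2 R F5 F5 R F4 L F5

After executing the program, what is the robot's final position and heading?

Answer: Final position: (row=4, col=6), facing East

Derivation:
Start: (row=2, col=5), facing North
  F5: move forward 2/5 (blocked), now at (row=0, col=5)
  R: turn right, now facing East
  L: turn left, now facing North
  F3: move forward 0/3 (blocked), now at (row=0, col=5)
  F2: move forward 0/2 (blocked), now at (row=0, col=5)
  R: turn right, now facing East
  F5: move forward 1/5 (blocked), now at (row=0, col=6)
  F5: move forward 0/5 (blocked), now at (row=0, col=6)
  R: turn right, now facing South
  F4: move forward 4, now at (row=4, col=6)
  L: turn left, now facing East
  F5: move forward 0/5 (blocked), now at (row=4, col=6)
Final: (row=4, col=6), facing East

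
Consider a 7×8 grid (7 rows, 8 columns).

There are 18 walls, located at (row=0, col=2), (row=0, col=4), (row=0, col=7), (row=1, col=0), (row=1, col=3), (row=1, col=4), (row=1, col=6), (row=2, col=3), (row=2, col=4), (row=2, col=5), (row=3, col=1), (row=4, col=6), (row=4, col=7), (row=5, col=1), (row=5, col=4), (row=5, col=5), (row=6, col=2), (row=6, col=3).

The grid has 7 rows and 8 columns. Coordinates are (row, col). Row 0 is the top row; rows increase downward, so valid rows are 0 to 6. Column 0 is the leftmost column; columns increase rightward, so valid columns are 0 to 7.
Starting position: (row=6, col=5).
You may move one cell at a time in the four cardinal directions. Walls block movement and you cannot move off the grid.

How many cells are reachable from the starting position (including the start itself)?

Answer: Reachable cells: 6

Derivation:
BFS flood-fill from (row=6, col=5):
  Distance 0: (row=6, col=5)
  Distance 1: (row=6, col=4), (row=6, col=6)
  Distance 2: (row=5, col=6), (row=6, col=7)
  Distance 3: (row=5, col=7)
Total reachable: 6 (grid has 38 open cells total)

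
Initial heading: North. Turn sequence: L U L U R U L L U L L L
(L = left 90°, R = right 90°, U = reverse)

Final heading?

Answer: Final heading: South

Derivation:
Start: North
  L (left (90° counter-clockwise)) -> West
  U (U-turn (180°)) -> East
  L (left (90° counter-clockwise)) -> North
  U (U-turn (180°)) -> South
  R (right (90° clockwise)) -> West
  U (U-turn (180°)) -> East
  L (left (90° counter-clockwise)) -> North
  L (left (90° counter-clockwise)) -> West
  U (U-turn (180°)) -> East
  L (left (90° counter-clockwise)) -> North
  L (left (90° counter-clockwise)) -> West
  L (left (90° counter-clockwise)) -> South
Final: South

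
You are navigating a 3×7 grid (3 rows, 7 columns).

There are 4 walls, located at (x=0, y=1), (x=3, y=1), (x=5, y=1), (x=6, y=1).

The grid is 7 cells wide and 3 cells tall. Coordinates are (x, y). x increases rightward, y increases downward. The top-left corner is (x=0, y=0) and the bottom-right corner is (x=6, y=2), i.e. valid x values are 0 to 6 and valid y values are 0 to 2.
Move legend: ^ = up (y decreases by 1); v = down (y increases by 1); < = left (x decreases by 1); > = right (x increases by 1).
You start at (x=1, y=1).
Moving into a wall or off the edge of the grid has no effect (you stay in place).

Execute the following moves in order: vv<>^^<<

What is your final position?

Start: (x=1, y=1)
  v (down): (x=1, y=1) -> (x=1, y=2)
  v (down): blocked, stay at (x=1, y=2)
  < (left): (x=1, y=2) -> (x=0, y=2)
  > (right): (x=0, y=2) -> (x=1, y=2)
  ^ (up): (x=1, y=2) -> (x=1, y=1)
  ^ (up): (x=1, y=1) -> (x=1, y=0)
  < (left): (x=1, y=0) -> (x=0, y=0)
  < (left): blocked, stay at (x=0, y=0)
Final: (x=0, y=0)

Answer: Final position: (x=0, y=0)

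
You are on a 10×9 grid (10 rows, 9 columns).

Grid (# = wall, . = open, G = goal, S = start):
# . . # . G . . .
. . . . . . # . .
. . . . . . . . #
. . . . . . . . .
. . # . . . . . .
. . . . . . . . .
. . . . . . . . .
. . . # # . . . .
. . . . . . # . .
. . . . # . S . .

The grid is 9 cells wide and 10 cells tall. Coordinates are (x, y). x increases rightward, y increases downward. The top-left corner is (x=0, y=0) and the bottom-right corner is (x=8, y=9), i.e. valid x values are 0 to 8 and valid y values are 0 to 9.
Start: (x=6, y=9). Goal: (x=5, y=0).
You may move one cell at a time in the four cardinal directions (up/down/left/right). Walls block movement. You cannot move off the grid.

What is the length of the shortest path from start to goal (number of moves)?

BFS from (x=6, y=9) until reaching (x=5, y=0):
  Distance 0: (x=6, y=9)
  Distance 1: (x=5, y=9), (x=7, y=9)
  Distance 2: (x=5, y=8), (x=7, y=8), (x=8, y=9)
  Distance 3: (x=5, y=7), (x=7, y=7), (x=4, y=8), (x=8, y=8)
  Distance 4: (x=5, y=6), (x=7, y=6), (x=6, y=7), (x=8, y=7), (x=3, y=8)
  Distance 5: (x=5, y=5), (x=7, y=5), (x=4, y=6), (x=6, y=6), (x=8, y=6), (x=2, y=8), (x=3, y=9)
  Distance 6: (x=5, y=4), (x=7, y=4), (x=4, y=5), (x=6, y=5), (x=8, y=5), (x=3, y=6), (x=2, y=7), (x=1, y=8), (x=2, y=9)
  Distance 7: (x=5, y=3), (x=7, y=3), (x=4, y=4), (x=6, y=4), (x=8, y=4), (x=3, y=5), (x=2, y=6), (x=1, y=7), (x=0, y=8), (x=1, y=9)
  Distance 8: (x=5, y=2), (x=7, y=2), (x=4, y=3), (x=6, y=3), (x=8, y=3), (x=3, y=4), (x=2, y=5), (x=1, y=6), (x=0, y=7), (x=0, y=9)
  Distance 9: (x=5, y=1), (x=7, y=1), (x=4, y=2), (x=6, y=2), (x=3, y=3), (x=1, y=5), (x=0, y=6)
  Distance 10: (x=5, y=0), (x=7, y=0), (x=4, y=1), (x=8, y=1), (x=3, y=2), (x=2, y=3), (x=1, y=4), (x=0, y=5)  <- goal reached here
One shortest path (10 moves): (x=6, y=9) -> (x=5, y=9) -> (x=5, y=8) -> (x=5, y=7) -> (x=5, y=6) -> (x=5, y=5) -> (x=5, y=4) -> (x=5, y=3) -> (x=5, y=2) -> (x=5, y=1) -> (x=5, y=0)

Answer: Shortest path length: 10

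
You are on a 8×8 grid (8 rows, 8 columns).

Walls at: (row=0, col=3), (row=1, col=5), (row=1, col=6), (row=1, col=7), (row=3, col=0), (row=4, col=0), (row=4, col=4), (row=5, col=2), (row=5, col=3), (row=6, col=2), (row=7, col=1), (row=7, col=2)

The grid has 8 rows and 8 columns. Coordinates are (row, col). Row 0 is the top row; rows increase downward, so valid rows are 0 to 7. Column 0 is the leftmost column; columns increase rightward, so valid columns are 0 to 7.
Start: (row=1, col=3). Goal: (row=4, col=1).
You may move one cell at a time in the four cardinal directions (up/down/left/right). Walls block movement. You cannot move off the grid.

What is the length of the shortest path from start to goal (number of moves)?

Answer: Shortest path length: 5

Derivation:
BFS from (row=1, col=3) until reaching (row=4, col=1):
  Distance 0: (row=1, col=3)
  Distance 1: (row=1, col=2), (row=1, col=4), (row=2, col=3)
  Distance 2: (row=0, col=2), (row=0, col=4), (row=1, col=1), (row=2, col=2), (row=2, col=4), (row=3, col=3)
  Distance 3: (row=0, col=1), (row=0, col=5), (row=1, col=0), (row=2, col=1), (row=2, col=5), (row=3, col=2), (row=3, col=4), (row=4, col=3)
  Distance 4: (row=0, col=0), (row=0, col=6), (row=2, col=0), (row=2, col=6), (row=3, col=1), (row=3, col=5), (row=4, col=2)
  Distance 5: (row=0, col=7), (row=2, col=7), (row=3, col=6), (row=4, col=1), (row=4, col=5)  <- goal reached here
One shortest path (5 moves): (row=1, col=3) -> (row=1, col=2) -> (row=1, col=1) -> (row=2, col=1) -> (row=3, col=1) -> (row=4, col=1)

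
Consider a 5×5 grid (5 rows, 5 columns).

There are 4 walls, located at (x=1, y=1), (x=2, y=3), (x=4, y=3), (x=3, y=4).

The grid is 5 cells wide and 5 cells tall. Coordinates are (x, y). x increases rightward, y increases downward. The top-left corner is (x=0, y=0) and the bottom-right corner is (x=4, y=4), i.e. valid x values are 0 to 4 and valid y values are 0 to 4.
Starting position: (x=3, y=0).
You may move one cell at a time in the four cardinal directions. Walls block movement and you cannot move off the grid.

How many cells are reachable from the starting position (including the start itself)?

Answer: Reachable cells: 20

Derivation:
BFS flood-fill from (x=3, y=0):
  Distance 0: (x=3, y=0)
  Distance 1: (x=2, y=0), (x=4, y=0), (x=3, y=1)
  Distance 2: (x=1, y=0), (x=2, y=1), (x=4, y=1), (x=3, y=2)
  Distance 3: (x=0, y=0), (x=2, y=2), (x=4, y=2), (x=3, y=3)
  Distance 4: (x=0, y=1), (x=1, y=2)
  Distance 5: (x=0, y=2), (x=1, y=3)
  Distance 6: (x=0, y=3), (x=1, y=4)
  Distance 7: (x=0, y=4), (x=2, y=4)
Total reachable: 20 (grid has 21 open cells total)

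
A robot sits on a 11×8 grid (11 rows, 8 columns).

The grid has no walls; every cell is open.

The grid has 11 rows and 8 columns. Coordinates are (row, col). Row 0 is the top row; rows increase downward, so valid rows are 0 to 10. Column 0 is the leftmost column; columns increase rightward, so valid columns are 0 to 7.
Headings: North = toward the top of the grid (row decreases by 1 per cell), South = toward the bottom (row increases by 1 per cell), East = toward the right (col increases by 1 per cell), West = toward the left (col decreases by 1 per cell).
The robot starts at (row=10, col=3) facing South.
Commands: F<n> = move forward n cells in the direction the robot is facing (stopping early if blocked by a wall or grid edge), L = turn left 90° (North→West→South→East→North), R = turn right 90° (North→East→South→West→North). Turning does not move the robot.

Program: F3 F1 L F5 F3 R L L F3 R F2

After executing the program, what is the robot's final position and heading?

Start: (row=10, col=3), facing South
  F3: move forward 0/3 (blocked), now at (row=10, col=3)
  F1: move forward 0/1 (blocked), now at (row=10, col=3)
  L: turn left, now facing East
  F5: move forward 4/5 (blocked), now at (row=10, col=7)
  F3: move forward 0/3 (blocked), now at (row=10, col=7)
  R: turn right, now facing South
  L: turn left, now facing East
  L: turn left, now facing North
  F3: move forward 3, now at (row=7, col=7)
  R: turn right, now facing East
  F2: move forward 0/2 (blocked), now at (row=7, col=7)
Final: (row=7, col=7), facing East

Answer: Final position: (row=7, col=7), facing East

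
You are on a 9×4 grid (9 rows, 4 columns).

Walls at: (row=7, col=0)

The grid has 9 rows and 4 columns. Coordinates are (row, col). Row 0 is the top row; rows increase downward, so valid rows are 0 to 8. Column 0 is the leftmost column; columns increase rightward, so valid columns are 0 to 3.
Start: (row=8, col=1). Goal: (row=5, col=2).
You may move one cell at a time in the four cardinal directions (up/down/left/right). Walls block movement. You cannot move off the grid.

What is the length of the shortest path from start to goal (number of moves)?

BFS from (row=8, col=1) until reaching (row=5, col=2):
  Distance 0: (row=8, col=1)
  Distance 1: (row=7, col=1), (row=8, col=0), (row=8, col=2)
  Distance 2: (row=6, col=1), (row=7, col=2), (row=8, col=3)
  Distance 3: (row=5, col=1), (row=6, col=0), (row=6, col=2), (row=7, col=3)
  Distance 4: (row=4, col=1), (row=5, col=0), (row=5, col=2), (row=6, col=3)  <- goal reached here
One shortest path (4 moves): (row=8, col=1) -> (row=8, col=2) -> (row=7, col=2) -> (row=6, col=2) -> (row=5, col=2)

Answer: Shortest path length: 4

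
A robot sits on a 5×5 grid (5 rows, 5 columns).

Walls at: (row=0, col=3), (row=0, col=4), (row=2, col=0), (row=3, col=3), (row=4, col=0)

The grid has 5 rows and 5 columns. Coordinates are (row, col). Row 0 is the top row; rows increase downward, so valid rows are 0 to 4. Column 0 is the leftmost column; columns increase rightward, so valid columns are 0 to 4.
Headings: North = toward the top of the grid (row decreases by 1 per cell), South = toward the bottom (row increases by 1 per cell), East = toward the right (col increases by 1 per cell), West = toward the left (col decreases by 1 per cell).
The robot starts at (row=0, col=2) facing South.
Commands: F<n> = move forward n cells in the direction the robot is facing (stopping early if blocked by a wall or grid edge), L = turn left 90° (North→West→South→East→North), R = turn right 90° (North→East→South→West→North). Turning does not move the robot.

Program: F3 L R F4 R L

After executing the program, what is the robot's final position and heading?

Answer: Final position: (row=4, col=2), facing South

Derivation:
Start: (row=0, col=2), facing South
  F3: move forward 3, now at (row=3, col=2)
  L: turn left, now facing East
  R: turn right, now facing South
  F4: move forward 1/4 (blocked), now at (row=4, col=2)
  R: turn right, now facing West
  L: turn left, now facing South
Final: (row=4, col=2), facing South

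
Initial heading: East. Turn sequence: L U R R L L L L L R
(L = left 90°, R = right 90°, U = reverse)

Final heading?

Start: East
  L (left (90° counter-clockwise)) -> North
  U (U-turn (180°)) -> South
  R (right (90° clockwise)) -> West
  R (right (90° clockwise)) -> North
  L (left (90° counter-clockwise)) -> West
  L (left (90° counter-clockwise)) -> South
  L (left (90° counter-clockwise)) -> East
  L (left (90° counter-clockwise)) -> North
  L (left (90° counter-clockwise)) -> West
  R (right (90° clockwise)) -> North
Final: North

Answer: Final heading: North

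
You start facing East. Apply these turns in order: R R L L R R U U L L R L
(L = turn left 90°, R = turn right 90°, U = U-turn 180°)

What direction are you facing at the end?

Answer: Final heading: East

Derivation:
Start: East
  R (right (90° clockwise)) -> South
  R (right (90° clockwise)) -> West
  L (left (90° counter-clockwise)) -> South
  L (left (90° counter-clockwise)) -> East
  R (right (90° clockwise)) -> South
  R (right (90° clockwise)) -> West
  U (U-turn (180°)) -> East
  U (U-turn (180°)) -> West
  L (left (90° counter-clockwise)) -> South
  L (left (90° counter-clockwise)) -> East
  R (right (90° clockwise)) -> South
  L (left (90° counter-clockwise)) -> East
Final: East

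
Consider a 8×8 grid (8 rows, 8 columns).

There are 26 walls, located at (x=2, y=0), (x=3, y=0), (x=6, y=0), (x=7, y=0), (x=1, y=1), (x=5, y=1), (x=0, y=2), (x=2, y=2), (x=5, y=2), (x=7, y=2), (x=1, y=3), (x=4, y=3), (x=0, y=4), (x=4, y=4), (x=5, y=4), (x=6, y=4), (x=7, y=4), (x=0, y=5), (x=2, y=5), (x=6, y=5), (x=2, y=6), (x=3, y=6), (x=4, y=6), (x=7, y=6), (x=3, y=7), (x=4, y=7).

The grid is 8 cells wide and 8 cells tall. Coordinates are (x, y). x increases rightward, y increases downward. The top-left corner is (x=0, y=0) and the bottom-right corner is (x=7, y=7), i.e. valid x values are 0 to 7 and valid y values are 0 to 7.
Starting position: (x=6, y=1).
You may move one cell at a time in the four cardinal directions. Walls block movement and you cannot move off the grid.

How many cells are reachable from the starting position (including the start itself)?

BFS flood-fill from (x=6, y=1):
  Distance 0: (x=6, y=1)
  Distance 1: (x=7, y=1), (x=6, y=2)
  Distance 2: (x=6, y=3)
  Distance 3: (x=5, y=3), (x=7, y=3)
Total reachable: 6 (grid has 38 open cells total)

Answer: Reachable cells: 6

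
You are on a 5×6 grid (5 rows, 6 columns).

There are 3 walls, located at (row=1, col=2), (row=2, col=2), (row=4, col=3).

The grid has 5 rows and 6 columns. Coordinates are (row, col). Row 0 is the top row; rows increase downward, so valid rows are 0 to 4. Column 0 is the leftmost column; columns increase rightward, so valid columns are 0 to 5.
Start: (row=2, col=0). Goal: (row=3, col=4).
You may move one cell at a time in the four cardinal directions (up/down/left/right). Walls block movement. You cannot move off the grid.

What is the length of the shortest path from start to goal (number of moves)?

BFS from (row=2, col=0) until reaching (row=3, col=4):
  Distance 0: (row=2, col=0)
  Distance 1: (row=1, col=0), (row=2, col=1), (row=3, col=0)
  Distance 2: (row=0, col=0), (row=1, col=1), (row=3, col=1), (row=4, col=0)
  Distance 3: (row=0, col=1), (row=3, col=2), (row=4, col=1)
  Distance 4: (row=0, col=2), (row=3, col=3), (row=4, col=2)
  Distance 5: (row=0, col=3), (row=2, col=3), (row=3, col=4)  <- goal reached here
One shortest path (5 moves): (row=2, col=0) -> (row=2, col=1) -> (row=3, col=1) -> (row=3, col=2) -> (row=3, col=3) -> (row=3, col=4)

Answer: Shortest path length: 5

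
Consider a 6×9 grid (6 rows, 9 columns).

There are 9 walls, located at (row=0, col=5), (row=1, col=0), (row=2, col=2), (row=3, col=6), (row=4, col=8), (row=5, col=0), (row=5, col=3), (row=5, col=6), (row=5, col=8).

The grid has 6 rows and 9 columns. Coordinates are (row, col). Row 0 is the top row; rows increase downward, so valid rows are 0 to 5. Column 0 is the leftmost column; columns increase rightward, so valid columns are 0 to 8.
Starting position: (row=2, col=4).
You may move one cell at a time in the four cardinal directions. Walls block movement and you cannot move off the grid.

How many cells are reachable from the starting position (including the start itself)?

Answer: Reachable cells: 45

Derivation:
BFS flood-fill from (row=2, col=4):
  Distance 0: (row=2, col=4)
  Distance 1: (row=1, col=4), (row=2, col=3), (row=2, col=5), (row=3, col=4)
  Distance 2: (row=0, col=4), (row=1, col=3), (row=1, col=5), (row=2, col=6), (row=3, col=3), (row=3, col=5), (row=4, col=4)
  Distance 3: (row=0, col=3), (row=1, col=2), (row=1, col=6), (row=2, col=7), (row=3, col=2), (row=4, col=3), (row=4, col=5), (row=5, col=4)
  Distance 4: (row=0, col=2), (row=0, col=6), (row=1, col=1), (row=1, col=7), (row=2, col=8), (row=3, col=1), (row=3, col=7), (row=4, col=2), (row=4, col=6), (row=5, col=5)
  Distance 5: (row=0, col=1), (row=0, col=7), (row=1, col=8), (row=2, col=1), (row=3, col=0), (row=3, col=8), (row=4, col=1), (row=4, col=7), (row=5, col=2)
  Distance 6: (row=0, col=0), (row=0, col=8), (row=2, col=0), (row=4, col=0), (row=5, col=1), (row=5, col=7)
Total reachable: 45 (grid has 45 open cells total)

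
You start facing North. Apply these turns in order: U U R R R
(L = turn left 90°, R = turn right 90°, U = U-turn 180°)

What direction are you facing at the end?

Answer: Final heading: West

Derivation:
Start: North
  U (U-turn (180°)) -> South
  U (U-turn (180°)) -> North
  R (right (90° clockwise)) -> East
  R (right (90° clockwise)) -> South
  R (right (90° clockwise)) -> West
Final: West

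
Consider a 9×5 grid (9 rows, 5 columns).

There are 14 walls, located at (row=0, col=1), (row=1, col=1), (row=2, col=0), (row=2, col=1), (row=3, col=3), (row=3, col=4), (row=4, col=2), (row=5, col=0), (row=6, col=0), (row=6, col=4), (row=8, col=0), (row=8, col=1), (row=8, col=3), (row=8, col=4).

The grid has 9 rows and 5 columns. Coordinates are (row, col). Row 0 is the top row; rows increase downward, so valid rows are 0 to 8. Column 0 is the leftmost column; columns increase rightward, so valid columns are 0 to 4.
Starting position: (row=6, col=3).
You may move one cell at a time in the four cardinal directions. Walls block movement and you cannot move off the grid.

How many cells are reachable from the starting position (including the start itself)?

Answer: Reachable cells: 29

Derivation:
BFS flood-fill from (row=6, col=3):
  Distance 0: (row=6, col=3)
  Distance 1: (row=5, col=3), (row=6, col=2), (row=7, col=3)
  Distance 2: (row=4, col=3), (row=5, col=2), (row=5, col=4), (row=6, col=1), (row=7, col=2), (row=7, col=4)
  Distance 3: (row=4, col=4), (row=5, col=1), (row=7, col=1), (row=8, col=2)
  Distance 4: (row=4, col=1), (row=7, col=0)
  Distance 5: (row=3, col=1), (row=4, col=0)
  Distance 6: (row=3, col=0), (row=3, col=2)
  Distance 7: (row=2, col=2)
  Distance 8: (row=1, col=2), (row=2, col=3)
  Distance 9: (row=0, col=2), (row=1, col=3), (row=2, col=4)
  Distance 10: (row=0, col=3), (row=1, col=4)
  Distance 11: (row=0, col=4)
Total reachable: 29 (grid has 31 open cells total)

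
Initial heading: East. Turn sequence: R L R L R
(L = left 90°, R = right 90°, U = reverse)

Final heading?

Start: East
  R (right (90° clockwise)) -> South
  L (left (90° counter-clockwise)) -> East
  R (right (90° clockwise)) -> South
  L (left (90° counter-clockwise)) -> East
  R (right (90° clockwise)) -> South
Final: South

Answer: Final heading: South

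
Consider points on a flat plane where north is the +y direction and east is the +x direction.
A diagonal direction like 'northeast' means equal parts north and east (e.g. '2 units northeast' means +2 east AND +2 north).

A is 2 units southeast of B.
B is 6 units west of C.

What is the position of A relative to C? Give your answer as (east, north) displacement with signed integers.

Place C at the origin (east=0, north=0).
  B is 6 units west of C: delta (east=-6, north=+0); B at (east=-6, north=0).
  A is 2 units southeast of B: delta (east=+2, north=-2); A at (east=-4, north=-2).
Therefore A relative to C: (east=-4, north=-2).

Answer: A is at (east=-4, north=-2) relative to C.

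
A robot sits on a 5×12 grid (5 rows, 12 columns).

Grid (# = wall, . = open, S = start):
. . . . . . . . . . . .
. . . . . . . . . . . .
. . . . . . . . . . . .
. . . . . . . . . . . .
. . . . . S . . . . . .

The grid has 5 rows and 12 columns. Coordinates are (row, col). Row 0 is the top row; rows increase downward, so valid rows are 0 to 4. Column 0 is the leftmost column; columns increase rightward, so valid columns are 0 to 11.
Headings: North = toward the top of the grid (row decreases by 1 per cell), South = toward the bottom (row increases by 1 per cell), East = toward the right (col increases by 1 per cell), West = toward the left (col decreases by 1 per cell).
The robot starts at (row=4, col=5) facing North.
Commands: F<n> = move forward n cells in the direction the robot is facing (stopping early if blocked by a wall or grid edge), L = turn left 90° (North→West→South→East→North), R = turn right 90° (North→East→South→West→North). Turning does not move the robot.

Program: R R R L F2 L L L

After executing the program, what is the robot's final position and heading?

Start: (row=4, col=5), facing North
  R: turn right, now facing East
  R: turn right, now facing South
  R: turn right, now facing West
  L: turn left, now facing South
  F2: move forward 0/2 (blocked), now at (row=4, col=5)
  L: turn left, now facing East
  L: turn left, now facing North
  L: turn left, now facing West
Final: (row=4, col=5), facing West

Answer: Final position: (row=4, col=5), facing West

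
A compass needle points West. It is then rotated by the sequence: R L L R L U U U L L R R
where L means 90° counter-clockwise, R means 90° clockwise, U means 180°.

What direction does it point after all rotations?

Start: West
  R (right (90° clockwise)) -> North
  L (left (90° counter-clockwise)) -> West
  L (left (90° counter-clockwise)) -> South
  R (right (90° clockwise)) -> West
  L (left (90° counter-clockwise)) -> South
  U (U-turn (180°)) -> North
  U (U-turn (180°)) -> South
  U (U-turn (180°)) -> North
  L (left (90° counter-clockwise)) -> West
  L (left (90° counter-clockwise)) -> South
  R (right (90° clockwise)) -> West
  R (right (90° clockwise)) -> North
Final: North

Answer: Final heading: North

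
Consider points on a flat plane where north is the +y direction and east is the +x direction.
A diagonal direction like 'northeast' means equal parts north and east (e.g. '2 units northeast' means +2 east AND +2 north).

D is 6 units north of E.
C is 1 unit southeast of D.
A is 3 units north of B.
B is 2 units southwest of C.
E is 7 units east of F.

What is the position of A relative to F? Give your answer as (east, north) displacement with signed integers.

Place F at the origin (east=0, north=0).
  E is 7 units east of F: delta (east=+7, north=+0); E at (east=7, north=0).
  D is 6 units north of E: delta (east=+0, north=+6); D at (east=7, north=6).
  C is 1 unit southeast of D: delta (east=+1, north=-1); C at (east=8, north=5).
  B is 2 units southwest of C: delta (east=-2, north=-2); B at (east=6, north=3).
  A is 3 units north of B: delta (east=+0, north=+3); A at (east=6, north=6).
Therefore A relative to F: (east=6, north=6).

Answer: A is at (east=6, north=6) relative to F.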